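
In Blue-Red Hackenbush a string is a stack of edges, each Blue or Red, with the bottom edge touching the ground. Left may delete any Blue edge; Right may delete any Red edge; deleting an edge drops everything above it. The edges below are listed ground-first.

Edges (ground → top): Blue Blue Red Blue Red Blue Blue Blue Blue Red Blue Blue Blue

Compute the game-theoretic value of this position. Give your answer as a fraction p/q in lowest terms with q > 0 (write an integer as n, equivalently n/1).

edge 1 of 13 (Blue): { 0 | — } gives 1
edge 2 of 13 (Blue): { 0,1 | — } gives 2
edge 3 of 13 (Red): { 0,1 | 2 } gives 3/2
edge 4 of 13 (Blue): { 0,1,3/2 | 2 } gives 7/4
edge 5 of 13 (Red): { 0,1,3/2 | 7/4,2 } gives 13/8
edge 6 of 13 (Blue): { 0,1,3/2,13/8 | 7/4,2 } gives 27/16
edge 7 of 13 (Blue): { 0,1,3/2,13/8,27/16 | 7/4,2 } gives 55/32
edge 8 of 13 (Blue): { 0,1,3/2,13/8,27/16,55/32 | 7/4,2 } gives 111/64
edge 9 of 13 (Blue): { 0,1,3/2,13/8,27/16,55/32,111/64 | 7/4,2 } gives 223/128
edge 10 of 13 (Red): { 0,1,3/2,13/8,27/16,55/32,111/64 | 223/128,7/4,2 } gives 445/256
edge 11 of 13 (Blue): { 0,1,3/2,13/8,27/16,55/32,111/64,445/256 | 223/128,7/4,2 } gives 891/512
edge 12 of 13 (Blue): { 0,1,3/2,13/8,27/16,55/32,111/64,445/256,891/512 | 223/128,7/4,2 } gives 1783/1024
edge 13 of 13 (Blue): { 0,1,3/2,13/8,27/16,55/32,111/64,445/256,891/512,1783/1024 | 223/128,7/4,2 } gives 3567/2048

3567/2048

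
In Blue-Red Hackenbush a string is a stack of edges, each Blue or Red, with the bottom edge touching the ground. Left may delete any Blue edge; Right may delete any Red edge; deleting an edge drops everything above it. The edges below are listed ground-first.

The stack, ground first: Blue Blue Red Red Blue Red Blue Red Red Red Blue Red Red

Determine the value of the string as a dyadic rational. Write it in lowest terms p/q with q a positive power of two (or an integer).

2697/2048

B: Left { 0 }, Right { (no moves) } — simplest 1
BB: Left { 0 1 }, Right { (no moves) } — simplest 2
BBR: Left { 0 1 }, Right { 2 } — simplest 3/2
BBRR: Left { 0 1 }, Right { 3/2 2 } — simplest 5/4
BBRRB: Left { 0 1 5/4 }, Right { 3/2 2 } — simplest 11/8
BBRRBR: Left { 0 1 5/4 }, Right { 11/8 3/2 2 } — simplest 21/16
BBRRBRB: Left { 0 1 5/4 21/16 }, Right { 11/8 3/2 2 } — simplest 43/32
BBRRBRBR: Left { 0 1 5/4 21/16 }, Right { 43/32 11/8 3/2 2 } — simplest 85/64
BBRRBRBRR: Left { 0 1 5/4 21/16 }, Right { 85/64 43/32 11/8 3/2 2 } — simplest 169/128
BBRRBRBRRR: Left { 0 1 5/4 21/16 }, Right { 169/128 85/64 43/32 11/8 3/2 2 } — simplest 337/256
BBRRBRBRRRB: Left { 0 1 5/4 21/16 337/256 }, Right { 169/128 85/64 43/32 11/8 3/2 2 } — simplest 675/512
BBRRBRBRRRBR: Left { 0 1 5/4 21/16 337/256 }, Right { 675/512 169/128 85/64 43/32 11/8 3/2 2 } — simplest 1349/1024
BBRRBRBRRRBRR: Left { 0 1 5/4 21/16 337/256 }, Right { 1349/1024 675/512 169/128 85/64 43/32 11/8 3/2 2 } — simplest 2697/2048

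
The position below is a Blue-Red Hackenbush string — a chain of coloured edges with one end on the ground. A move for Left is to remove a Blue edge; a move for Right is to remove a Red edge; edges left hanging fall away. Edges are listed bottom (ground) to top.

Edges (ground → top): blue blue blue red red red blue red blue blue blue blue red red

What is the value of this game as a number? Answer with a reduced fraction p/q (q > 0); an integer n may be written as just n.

Recurse on prefixes of the 14-edge string blue blue blue red red red blue red blue blue blue blue red red:
v_1 [b]  L=[0]  R=[—]  ⇒ 1
v_2 [bb]  L=[0; 1]  R=[—]  ⇒ 2
v_3 [bbb]  L=[0; 1; 2]  R=[—]  ⇒ 3
v_4 [bbbr]  L=[0; 1; 2]  R=[3]  ⇒ 5/2
v_5 [bbbrr]  L=[0; 1; 2]  R=[5/2; 3]  ⇒ 9/4
v_6 [bbbrrr]  L=[0; 1; 2]  R=[9/4; 5/2; 3]  ⇒ 17/8
v_7 [bbbrrrb]  L=[0; 1; 2; 17/8]  R=[9/4; 5/2; 3]  ⇒ 35/16
v_8 [bbbrrrbr]  L=[0; 1; 2; 17/8]  R=[35/16; 9/4; 5/2; 3]  ⇒ 69/32
v_9 [bbbrrrbrb]  L=[0; 1; 2; 17/8; 69/32]  R=[35/16; 9/4; 5/2; 3]  ⇒ 139/64
v_10 [bbbrrrbrbb]  L=[0; 1; 2; 17/8; 69/32; 139/64]  R=[35/16; 9/4; 5/2; 3]  ⇒ 279/128
v_11 [bbbrrrbrbbb]  L=[0; 1; 2; 17/8; 69/32; 139/64; 279/128]  R=[35/16; 9/4; 5/2; 3]  ⇒ 559/256
v_12 [bbbrrrbrbbbb]  L=[0; 1; 2; 17/8; 69/32; 139/64; 279/128; 559/256]  R=[35/16; 9/4; 5/2; 3]  ⇒ 1119/512
v_13 [bbbrrrbrbbbbr]  L=[0; 1; 2; 17/8; 69/32; 139/64; 279/128; 559/256]  R=[1119/512; 35/16; 9/4; 5/2; 3]  ⇒ 2237/1024
v_14 [bbbrrrbrbbbbrr]  L=[0; 1; 2; 17/8; 69/32; 139/64; 279/128; 559/256]  R=[2237/1024; 1119/512; 35/16; 9/4; 5/2; 3]  ⇒ 4473/2048

4473/2048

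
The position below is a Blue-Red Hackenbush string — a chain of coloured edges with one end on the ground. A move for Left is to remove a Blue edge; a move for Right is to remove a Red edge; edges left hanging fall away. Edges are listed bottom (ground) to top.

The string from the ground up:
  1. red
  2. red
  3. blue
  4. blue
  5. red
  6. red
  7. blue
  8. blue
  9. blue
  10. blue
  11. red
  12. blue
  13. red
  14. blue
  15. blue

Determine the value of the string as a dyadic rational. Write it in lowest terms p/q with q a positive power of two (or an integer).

v(r) = { · | 0 } -> -1
v(rr) = { · | -1; 0 } -> -2
v(rrb) = { -2 | -1; 0 } -> -3/2
v(rrbb) = { -2; -3/2 | -1; 0 } -> -5/4
v(rrbbr) = { -2; -3/2 | -5/4; -1; 0 } -> -11/8
v(rrbbrr) = { -2; -3/2 | -11/8; -5/4; -1; 0 } -> -23/16
v(rrbbrrb) = { -2; -3/2; -23/16 | -11/8; -5/4; -1; 0 } -> -45/32
v(rrbbrrbb) = { -2; -3/2; -23/16; -45/32 | -11/8; -5/4; -1; 0 } -> -89/64
v(rrbbrrbbb) = { -2; -3/2; -23/16; -45/32; -89/64 | -11/8; -5/4; -1; 0 } -> -177/128
v(rrbbrrbbbb) = { -2; -3/2; -23/16; -45/32; -89/64; -177/128 | -11/8; -5/4; -1; 0 } -> -353/256
v(rrbbrrbbbbr) = { -2; -3/2; -23/16; -45/32; -89/64; -177/128 | -353/256; -11/8; -5/4; -1; 0 } -> -707/512
v(rrbbrrbbbbrb) = { -2; -3/2; -23/16; -45/32; -89/64; -177/128; -707/512 | -353/256; -11/8; -5/4; -1; 0 } -> -1413/1024
v(rrbbrrbbbbrbr) = { -2; -3/2; -23/16; -45/32; -89/64; -177/128; -707/512 | -1413/1024; -353/256; -11/8; -5/4; -1; 0 } -> -2827/2048
v(rrbbrrbbbbrbrb) = { -2; -3/2; -23/16; -45/32; -89/64; -177/128; -707/512; -2827/2048 | -1413/1024; -353/256; -11/8; -5/4; -1; 0 } -> -5653/4096
v(rrbbrrbbbbrbrbb) = { -2; -3/2; -23/16; -45/32; -89/64; -177/128; -707/512; -2827/2048; -5653/4096 | -1413/1024; -353/256; -11/8; -5/4; -1; 0 } -> -11305/8192

-11305/8192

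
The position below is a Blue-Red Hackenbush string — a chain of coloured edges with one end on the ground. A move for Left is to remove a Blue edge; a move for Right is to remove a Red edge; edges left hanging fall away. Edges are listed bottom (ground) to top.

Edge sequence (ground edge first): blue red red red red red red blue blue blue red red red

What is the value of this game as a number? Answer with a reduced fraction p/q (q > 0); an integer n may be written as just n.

Build value(s[:k]) for k = 1..13, string s = blue red red red red red red blue blue blue red red red.
value(b) = { 0 | none } → 1
value(br) = { 0 | 1 } → 1/2
value(brr) = { 0 | 1/2; 1 } → 1/4
value(brrr) = { 0 | 1/4; 1/2; 1 } → 1/8
value(brrrr) = { 0 | 1/8; 1/4; 1/2; 1 } → 1/16
value(brrrrr) = { 0 | 1/16; 1/8; 1/4; 1/2; 1 } → 1/32
value(brrrrrr) = { 0 | 1/32; 1/16; 1/8; 1/4; 1/2; 1 } → 1/64
value(brrrrrrb) = { 0; 1/64 | 1/32; 1/16; 1/8; 1/4; 1/2; 1 } → 3/128
value(brrrrrrbb) = { 0; 1/64; 3/128 | 1/32; 1/16; 1/8; 1/4; 1/2; 1 } → 7/256
value(brrrrrrbbb) = { 0; 1/64; 3/128; 7/256 | 1/32; 1/16; 1/8; 1/4; 1/2; 1 } → 15/512
value(brrrrrrbbbr) = { 0; 1/64; 3/128; 7/256 | 15/512; 1/32; 1/16; 1/8; 1/4; 1/2; 1 } → 29/1024
value(brrrrrrbbbrr) = { 0; 1/64; 3/128; 7/256 | 29/1024; 15/512; 1/32; 1/16; 1/8; 1/4; 1/2; 1 } → 57/2048
value(brrrrrrbbbrrr) = { 0; 1/64; 3/128; 7/256 | 57/2048; 29/1024; 15/512; 1/32; 1/16; 1/8; 1/4; 1/2; 1 } → 113/4096

113/4096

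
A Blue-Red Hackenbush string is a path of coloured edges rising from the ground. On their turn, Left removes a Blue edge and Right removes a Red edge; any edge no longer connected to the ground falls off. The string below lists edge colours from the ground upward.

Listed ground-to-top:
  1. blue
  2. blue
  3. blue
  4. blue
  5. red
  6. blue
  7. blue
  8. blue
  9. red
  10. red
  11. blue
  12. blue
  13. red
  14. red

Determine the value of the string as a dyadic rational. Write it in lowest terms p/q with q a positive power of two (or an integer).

3993/1024

Prefix values for blue blue blue blue red blue blue blue red red blue blue red red via {L|R} + simplicity:
step 1: add blue to get b; options L={ 0 } R={ none } → 1
step 2: add blue to get bb; options L={ 0 1 } R={ none } → 2
step 3: add blue to get bbb; options L={ 0 1 2 } R={ none } → 3
step 4: add blue to get bbbb; options L={ 0 1 2 3 } R={ none } → 4
step 5: add red to get bbbbr; options L={ 0 1 2 3 } R={ 4 } → 7/2
step 6: add blue to get bbbbrb; options L={ 0 1 2 3 7/2 } R={ 4 } → 15/4
step 7: add blue to get bbbbrbb; options L={ 0 1 2 3 7/2 15/4 } R={ 4 } → 31/8
step 8: add blue to get bbbbrbbb; options L={ 0 1 2 3 7/2 15/4 31/8 } R={ 4 } → 63/16
step 9: add red to get bbbbrbbbr; options L={ 0 1 2 3 7/2 15/4 31/8 } R={ 63/16 4 } → 125/32
step 10: add red to get bbbbrbbbrr; options L={ 0 1 2 3 7/2 15/4 31/8 } R={ 125/32 63/16 4 } → 249/64
step 11: add blue to get bbbbrbbbrrb; options L={ 0 1 2 3 7/2 15/4 31/8 249/64 } R={ 125/32 63/16 4 } → 499/128
step 12: add blue to get bbbbrbbbrrbb; options L={ 0 1 2 3 7/2 15/4 31/8 249/64 499/128 } R={ 125/32 63/16 4 } → 999/256
step 13: add red to get bbbbrbbbrrbbr; options L={ 0 1 2 3 7/2 15/4 31/8 249/64 499/128 } R={ 999/256 125/32 63/16 4 } → 1997/512
step 14: add red to get bbbbrbbbrrbbrr; options L={ 0 1 2 3 7/2 15/4 31/8 249/64 499/128 } R={ 1997/512 999/256 125/32 63/16 4 } → 3993/1024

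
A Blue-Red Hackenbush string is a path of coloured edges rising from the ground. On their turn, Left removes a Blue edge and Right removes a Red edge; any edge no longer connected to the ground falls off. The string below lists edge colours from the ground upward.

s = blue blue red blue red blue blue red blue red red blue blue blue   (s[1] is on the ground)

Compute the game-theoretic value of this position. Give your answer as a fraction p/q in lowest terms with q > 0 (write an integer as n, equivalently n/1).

1 of 14 · b · max L 0 · min R +∞ gives 1
2 of 14 · bb · max L 1 · min R +∞ gives 2
3 of 14 · bbr · max L 1 · min R 2 gives 3/2
4 of 14 · bbrb · max L 3/2 · min R 2 gives 7/4
5 of 14 · bbrbr · max L 3/2 · min R 7/4 gives 13/8
6 of 14 · bbrbrb · max L 13/8 · min R 7/4 gives 27/16
7 of 14 · bbrbrbb · max L 27/16 · min R 7/4 gives 55/32
8 of 14 · bbrbrbbr · max L 27/16 · min R 55/32 gives 109/64
9 of 14 · bbrbrbbrb · max L 109/64 · min R 55/32 gives 219/128
10 of 14 · bbrbrbbrbr · max L 109/64 · min R 219/128 gives 437/256
11 of 14 · bbrbrbbrbrr · max L 109/64 · min R 437/256 gives 873/512
12 of 14 · bbrbrbbrbrrb · max L 873/512 · min R 437/256 gives 1747/1024
13 of 14 · bbrbrbbrbrrbb · max L 1747/1024 · min R 437/256 gives 3495/2048
14 of 14 · bbrbrbbrbrrbbb · max L 3495/2048 · min R 437/256 gives 6991/4096

6991/4096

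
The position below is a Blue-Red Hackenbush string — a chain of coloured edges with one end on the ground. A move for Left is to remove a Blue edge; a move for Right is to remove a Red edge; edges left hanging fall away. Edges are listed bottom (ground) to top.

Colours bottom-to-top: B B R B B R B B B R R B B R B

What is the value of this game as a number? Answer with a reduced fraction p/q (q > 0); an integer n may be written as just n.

Prefix values for B B R B B R B B B R R B B R B via {L|R} + simplicity:
1 of 15 · B · max L 0 · min R +∞ = 1
2 of 15 · BB · max L 1 · min R +∞ = 2
3 of 15 · BBR · max L 1 · min R 2 = 3/2
4 of 15 · BBRB · max L 3/2 · min R 2 = 7/4
5 of 15 · BBRBB · max L 7/4 · min R 2 = 15/8
6 of 15 · BBRBBR · max L 7/4 · min R 15/8 = 29/16
7 of 15 · BBRBBRB · max L 29/16 · min R 15/8 = 59/32
8 of 15 · BBRBBRBB · max L 59/32 · min R 15/8 = 119/64
9 of 15 · BBRBBRBBB · max L 119/64 · min R 15/8 = 239/128
10 of 15 · BBRBBRBBBR · max L 119/64 · min R 239/128 = 477/256
11 of 15 · BBRBBRBBBRR · max L 119/64 · min R 477/256 = 953/512
12 of 15 · BBRBBRBBBRRB · max L 953/512 · min R 477/256 = 1907/1024
13 of 15 · BBRBBRBBBRRBB · max L 1907/1024 · min R 477/256 = 3815/2048
14 of 15 · BBRBBRBBBRRBBR · max L 1907/1024 · min R 3815/2048 = 7629/4096
15 of 15 · BBRBBRBBBRRBBRB · max L 7629/4096 · min R 3815/2048 = 15259/8192

15259/8192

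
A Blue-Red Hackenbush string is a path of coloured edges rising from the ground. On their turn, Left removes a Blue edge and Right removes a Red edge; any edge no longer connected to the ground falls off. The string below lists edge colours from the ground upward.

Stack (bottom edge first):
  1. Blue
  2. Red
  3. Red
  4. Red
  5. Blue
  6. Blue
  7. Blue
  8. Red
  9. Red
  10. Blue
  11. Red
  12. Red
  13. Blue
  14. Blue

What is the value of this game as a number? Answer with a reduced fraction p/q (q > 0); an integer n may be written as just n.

1831/8192

Prefix values for Blue Red Red Red Blue Blue Blue Red Red Blue Red Red Blue Blue via {L|R} + simplicity:
B: Left { 0 }, Right { · } → simplest 1
BR: Left { 0 }, Right { 1 } → simplest 1/2
BRR: Left { 0 }, Right { 1/2, 1 } → simplest 1/4
BRRR: Left { 0 }, Right { 1/4, 1/2, 1 } → simplest 1/8
BRRRB: Left { 0, 1/8 }, Right { 1/4, 1/2, 1 } → simplest 3/16
BRRRBB: Left { 0, 1/8, 3/16 }, Right { 1/4, 1/2, 1 } → simplest 7/32
BRRRBBB: Left { 0, 1/8, 3/16, 7/32 }, Right { 1/4, 1/2, 1 } → simplest 15/64
BRRRBBBR: Left { 0, 1/8, 3/16, 7/32 }, Right { 15/64, 1/4, 1/2, 1 } → simplest 29/128
BRRRBBBRR: Left { 0, 1/8, 3/16, 7/32 }, Right { 29/128, 15/64, 1/4, 1/2, 1 } → simplest 57/256
BRRRBBBRRB: Left { 0, 1/8, 3/16, 7/32, 57/256 }, Right { 29/128, 15/64, 1/4, 1/2, 1 } → simplest 115/512
BRRRBBBRRBR: Left { 0, 1/8, 3/16, 7/32, 57/256 }, Right { 115/512, 29/128, 15/64, 1/4, 1/2, 1 } → simplest 229/1024
BRRRBBBRRBRR: Left { 0, 1/8, 3/16, 7/32, 57/256 }, Right { 229/1024, 115/512, 29/128, 15/64, 1/4, 1/2, 1 } → simplest 457/2048
BRRRBBBRRBRRB: Left { 0, 1/8, 3/16, 7/32, 57/256, 457/2048 }, Right { 229/1024, 115/512, 29/128, 15/64, 1/4, 1/2, 1 } → simplest 915/4096
BRRRBBBRRBRRBB: Left { 0, 1/8, 3/16, 7/32, 57/256, 457/2048, 915/4096 }, Right { 229/1024, 115/512, 29/128, 15/64, 1/4, 1/2, 1 } → simplest 1831/8192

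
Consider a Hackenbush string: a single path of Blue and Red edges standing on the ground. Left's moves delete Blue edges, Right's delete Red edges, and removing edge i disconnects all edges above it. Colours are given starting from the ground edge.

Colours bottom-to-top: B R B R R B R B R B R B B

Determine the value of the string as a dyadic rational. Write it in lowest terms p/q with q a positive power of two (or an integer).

Recurse on prefixes of the 13-edge string B R B R R B R B R B R B B:
edge 1 of 13 (B): { 0 | (no moves) } gives 1
edge 2 of 13 (R): { 0 | 1 } gives 1/2
edge 3 of 13 (B): { 0, 1/2 | 1 } gives 3/4
edge 4 of 13 (R): { 0, 1/2 | 3/4, 1 } gives 5/8
edge 5 of 13 (R): { 0, 1/2 | 5/8, 3/4, 1 } gives 9/16
edge 6 of 13 (B): { 0, 1/2, 9/16 | 5/8, 3/4, 1 } gives 19/32
edge 7 of 13 (R): { 0, 1/2, 9/16 | 19/32, 5/8, 3/4, 1 } gives 37/64
edge 8 of 13 (B): { 0, 1/2, 9/16, 37/64 | 19/32, 5/8, 3/4, 1 } gives 75/128
edge 9 of 13 (R): { 0, 1/2, 9/16, 37/64 | 75/128, 19/32, 5/8, 3/4, 1 } gives 149/256
edge 10 of 13 (B): { 0, 1/2, 9/16, 37/64, 149/256 | 75/128, 19/32, 5/8, 3/4, 1 } gives 299/512
edge 11 of 13 (R): { 0, 1/2, 9/16, 37/64, 149/256 | 299/512, 75/128, 19/32, 5/8, 3/4, 1 } gives 597/1024
edge 12 of 13 (B): { 0, 1/2, 9/16, 37/64, 149/256, 597/1024 | 299/512, 75/128, 19/32, 5/8, 3/4, 1 } gives 1195/2048
edge 13 of 13 (B): { 0, 1/2, 9/16, 37/64, 149/256, 597/1024, 1195/2048 | 299/512, 75/128, 19/32, 5/8, 3/4, 1 } gives 2391/4096

2391/4096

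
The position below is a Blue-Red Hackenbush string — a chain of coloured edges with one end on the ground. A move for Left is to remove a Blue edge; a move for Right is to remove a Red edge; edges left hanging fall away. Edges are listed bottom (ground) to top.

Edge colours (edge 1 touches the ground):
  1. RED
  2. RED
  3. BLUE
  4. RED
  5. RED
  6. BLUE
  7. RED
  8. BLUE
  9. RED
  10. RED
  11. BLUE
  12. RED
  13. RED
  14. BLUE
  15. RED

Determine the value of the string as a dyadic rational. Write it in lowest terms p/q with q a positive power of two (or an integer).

-15067/8192

step 1: add RED to get R; options L={  } R={ 0 } ⇒ -1
step 2: add RED to get RR; options L={  } R={ -1,0 } ⇒ -2
step 3: add BLUE to get RRB; options L={ -2 } R={ -1,0 } ⇒ -3/2
step 4: add RED to get RRBR; options L={ -2 } R={ -3/2,-1,0 } ⇒ -7/4
step 5: add RED to get RRBRR; options L={ -2 } R={ -7/4,-3/2,-1,0 } ⇒ -15/8
step 6: add BLUE to get RRBRRB; options L={ -2,-15/8 } R={ -7/4,-3/2,-1,0 } ⇒ -29/16
step 7: add RED to get RRBRRBR; options L={ -2,-15/8 } R={ -29/16,-7/4,-3/2,-1,0 } ⇒ -59/32
step 8: add BLUE to get RRBRRBRB; options L={ -2,-15/8,-59/32 } R={ -29/16,-7/4,-3/2,-1,0 } ⇒ -117/64
step 9: add RED to get RRBRRBRBR; options L={ -2,-15/8,-59/32 } R={ -117/64,-29/16,-7/4,-3/2,-1,0 } ⇒ -235/128
step 10: add RED to get RRBRRBRBRR; options L={ -2,-15/8,-59/32 } R={ -235/128,-117/64,-29/16,-7/4,-3/2,-1,0 } ⇒ -471/256
step 11: add BLUE to get RRBRRBRBRRB; options L={ -2,-15/8,-59/32,-471/256 } R={ -235/128,-117/64,-29/16,-7/4,-3/2,-1,0 } ⇒ -941/512
step 12: add RED to get RRBRRBRBRRBR; options L={ -2,-15/8,-59/32,-471/256 } R={ -941/512,-235/128,-117/64,-29/16,-7/4,-3/2,-1,0 } ⇒ -1883/1024
step 13: add RED to get RRBRRBRBRRBRR; options L={ -2,-15/8,-59/32,-471/256 } R={ -1883/1024,-941/512,-235/128,-117/64,-29/16,-7/4,-3/2,-1,0 } ⇒ -3767/2048
step 14: add BLUE to get RRBRRBRBRRBRRB; options L={ -2,-15/8,-59/32,-471/256,-3767/2048 } R={ -1883/1024,-941/512,-235/128,-117/64,-29/16,-7/4,-3/2,-1,0 } ⇒ -7533/4096
step 15: add RED to get RRBRRBRBRRBRRBR; options L={ -2,-15/8,-59/32,-471/256,-3767/2048 } R={ -7533/4096,-1883/1024,-941/512,-235/128,-117/64,-29/16,-7/4,-3/2,-1,0 } ⇒ -15067/8192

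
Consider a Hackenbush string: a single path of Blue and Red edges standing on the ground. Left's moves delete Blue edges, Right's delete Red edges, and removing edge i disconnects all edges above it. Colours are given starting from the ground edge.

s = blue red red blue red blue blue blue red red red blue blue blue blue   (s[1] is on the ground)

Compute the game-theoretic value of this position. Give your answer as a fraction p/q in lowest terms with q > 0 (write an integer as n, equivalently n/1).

Build v(s[:k]) for k = 1..15, string s = blue red red blue red blue blue blue red red red blue blue blue blue.
1 of 15 · b · max L 0 · min R +∞ → 1
2 of 15 · br · max L 0 · min R 1 → 1/2
3 of 15 · brr · max L 0 · min R 1/2 → 1/4
4 of 15 · brrb · max L 1/4 · min R 1/2 → 3/8
5 of 15 · brrbr · max L 1/4 · min R 3/8 → 5/16
6 of 15 · brrbrb · max L 5/16 · min R 3/8 → 11/32
7 of 15 · brrbrbb · max L 11/32 · min R 3/8 → 23/64
8 of 15 · brrbrbbb · max L 23/64 · min R 3/8 → 47/128
9 of 15 · brrbrbbbr · max L 23/64 · min R 47/128 → 93/256
10 of 15 · brrbrbbbrr · max L 23/64 · min R 93/256 → 185/512
11 of 15 · brrbrbbbrrr · max L 23/64 · min R 185/512 → 369/1024
12 of 15 · brrbrbbbrrrb · max L 369/1024 · min R 185/512 → 739/2048
13 of 15 · brrbrbbbrrrbb · max L 739/2048 · min R 185/512 → 1479/4096
14 of 15 · brrbrbbbrrrbbb · max L 1479/4096 · min R 185/512 → 2959/8192
15 of 15 · brrbrbbbrrrbbbb · max L 2959/8192 · min R 185/512 → 5919/16384

5919/16384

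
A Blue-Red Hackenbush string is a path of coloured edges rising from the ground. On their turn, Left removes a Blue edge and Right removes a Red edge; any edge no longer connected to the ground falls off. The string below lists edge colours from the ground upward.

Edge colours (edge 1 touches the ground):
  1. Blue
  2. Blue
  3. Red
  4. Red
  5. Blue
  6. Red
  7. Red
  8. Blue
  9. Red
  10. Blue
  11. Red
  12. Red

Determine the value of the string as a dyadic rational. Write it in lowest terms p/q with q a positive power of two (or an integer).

1321/1024

Build val(s[:k]) for k = 1..12, string s = Blue Blue Red Red Blue Red Red Blue Red Blue Red Red.
val(B) = { 0 | none } ⇒ 1
val(BB) = { 0,1 | none } ⇒ 2
val(BBR) = { 0,1 | 2 } ⇒ 3/2
val(BBRR) = { 0,1 | 3/2,2 } ⇒ 5/4
val(BBRRB) = { 0,1,5/4 | 3/2,2 } ⇒ 11/8
val(BBRRBR) = { 0,1,5/4 | 11/8,3/2,2 } ⇒ 21/16
val(BBRRBRR) = { 0,1,5/4 | 21/16,11/8,3/2,2 } ⇒ 41/32
val(BBRRBRRB) = { 0,1,5/4,41/32 | 21/16,11/8,3/2,2 } ⇒ 83/64
val(BBRRBRRBR) = { 0,1,5/4,41/32 | 83/64,21/16,11/8,3/2,2 } ⇒ 165/128
val(BBRRBRRBRB) = { 0,1,5/4,41/32,165/128 | 83/64,21/16,11/8,3/2,2 } ⇒ 331/256
val(BBRRBRRBRBR) = { 0,1,5/4,41/32,165/128 | 331/256,83/64,21/16,11/8,3/2,2 } ⇒ 661/512
val(BBRRBRRBRBRR) = { 0,1,5/4,41/32,165/128 | 661/512,331/256,83/64,21/16,11/8,3/2,2 } ⇒ 1321/1024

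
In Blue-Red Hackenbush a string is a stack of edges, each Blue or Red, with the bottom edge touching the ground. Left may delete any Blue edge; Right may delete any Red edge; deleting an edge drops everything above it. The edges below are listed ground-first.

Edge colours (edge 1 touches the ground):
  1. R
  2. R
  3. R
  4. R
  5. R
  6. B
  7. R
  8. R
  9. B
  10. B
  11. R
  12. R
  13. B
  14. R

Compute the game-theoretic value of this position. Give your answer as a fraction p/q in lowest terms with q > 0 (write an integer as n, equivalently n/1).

val(R) = { — | 0 } so -1
val(RR) = { — | -1 0 } so -2
val(RRR) = { — | -2 -1 0 } so -3
val(RRRR) = { — | -3 -2 -1 0 } so -4
val(RRRRR) = { — | -4 -3 -2 -1 0 } so -5
val(RRRRRB) = { -5 | -4 -3 -2 -1 0 } so -9/2
val(RRRRRBR) = { -5 | -9/2 -4 -3 -2 -1 0 } so -19/4
val(RRRRRBRR) = { -5 | -19/4 -9/2 -4 -3 -2 -1 0 } so -39/8
val(RRRRRBRRB) = { -5 -39/8 | -19/4 -9/2 -4 -3 -2 -1 0 } so -77/16
val(RRRRRBRRBB) = { -5 -39/8 -77/16 | -19/4 -9/2 -4 -3 -2 -1 0 } so -153/32
val(RRRRRBRRBBR) = { -5 -39/8 -77/16 | -153/32 -19/4 -9/2 -4 -3 -2 -1 0 } so -307/64
val(RRRRRBRRBBRR) = { -5 -39/8 -77/16 | -307/64 -153/32 -19/4 -9/2 -4 -3 -2 -1 0 } so -615/128
val(RRRRRBRRBBRRB) = { -5 -39/8 -77/16 -615/128 | -307/64 -153/32 -19/4 -9/2 -4 -3 -2 -1 0 } so -1229/256
val(RRRRRBRRBBRRBR) = { -5 -39/8 -77/16 -615/128 | -1229/256 -307/64 -153/32 -19/4 -9/2 -4 -3 -2 -1 0 } so -2459/512

-2459/512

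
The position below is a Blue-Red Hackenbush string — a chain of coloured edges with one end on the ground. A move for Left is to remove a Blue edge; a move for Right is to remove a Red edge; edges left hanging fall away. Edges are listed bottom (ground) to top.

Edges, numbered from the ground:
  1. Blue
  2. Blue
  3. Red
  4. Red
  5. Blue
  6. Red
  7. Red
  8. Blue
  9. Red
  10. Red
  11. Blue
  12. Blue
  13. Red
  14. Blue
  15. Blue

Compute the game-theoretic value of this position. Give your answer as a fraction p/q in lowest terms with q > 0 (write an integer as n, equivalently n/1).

Build val(s[:k]) for k = 1..15, string s = Blue Blue Red Red Blue Red Red Blue Red Red Blue Blue Red Blue Blue.
B: Left { 0 }, Right { (no moves) } so simplest 1
BB: Left { 0 1 }, Right { (no moves) } so simplest 2
BBR: Left { 0 1 }, Right { 2 } so simplest 3/2
BBRR: Left { 0 1 }, Right { 3/2 2 } so simplest 5/4
BBRRB: Left { 0 1 5/4 }, Right { 3/2 2 } so simplest 11/8
BBRRBR: Left { 0 1 5/4 }, Right { 11/8 3/2 2 } so simplest 21/16
BBRRBRR: Left { 0 1 5/4 }, Right { 21/16 11/8 3/2 2 } so simplest 41/32
BBRRBRRB: Left { 0 1 5/4 41/32 }, Right { 21/16 11/8 3/2 2 } so simplest 83/64
BBRRBRRBR: Left { 0 1 5/4 41/32 }, Right { 83/64 21/16 11/8 3/2 2 } so simplest 165/128
BBRRBRRBRR: Left { 0 1 5/4 41/32 }, Right { 165/128 83/64 21/16 11/8 3/2 2 } so simplest 329/256
BBRRBRRBRRB: Left { 0 1 5/4 41/32 329/256 }, Right { 165/128 83/64 21/16 11/8 3/2 2 } so simplest 659/512
BBRRBRRBRRBB: Left { 0 1 5/4 41/32 329/256 659/512 }, Right { 165/128 83/64 21/16 11/8 3/2 2 } so simplest 1319/1024
BBRRBRRBRRBBR: Left { 0 1 5/4 41/32 329/256 659/512 }, Right { 1319/1024 165/128 83/64 21/16 11/8 3/2 2 } so simplest 2637/2048
BBRRBRRBRRBBRB: Left { 0 1 5/4 41/32 329/256 659/512 2637/2048 }, Right { 1319/1024 165/128 83/64 21/16 11/8 3/2 2 } so simplest 5275/4096
BBRRBRRBRRBBRBB: Left { 0 1 5/4 41/32 329/256 659/512 2637/2048 5275/4096 }, Right { 1319/1024 165/128 83/64 21/16 11/8 3/2 2 } so simplest 10551/8192

10551/8192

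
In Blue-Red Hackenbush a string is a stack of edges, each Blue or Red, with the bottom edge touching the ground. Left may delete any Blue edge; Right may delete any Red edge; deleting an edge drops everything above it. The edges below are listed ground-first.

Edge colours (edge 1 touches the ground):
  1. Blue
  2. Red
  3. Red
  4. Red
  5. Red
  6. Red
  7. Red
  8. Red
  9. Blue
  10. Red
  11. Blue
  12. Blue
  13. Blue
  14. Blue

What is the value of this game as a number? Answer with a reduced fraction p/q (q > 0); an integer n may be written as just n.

Prefix values for Blue Red Red Red Red Red Red Red Blue Red Blue Blue Blue Blue via {L|R} + simplicity:
B: Left { 0 }, Right {  } = simplest 1
BR: Left { 0 }, Right { 1 } = simplest 1/2
BRR: Left { 0 }, Right { 1/2,1 } = simplest 1/4
BRRR: Left { 0 }, Right { 1/4,1/2,1 } = simplest 1/8
BRRRR: Left { 0 }, Right { 1/8,1/4,1/2,1 } = simplest 1/16
BRRRRR: Left { 0 }, Right { 1/16,1/8,1/4,1/2,1 } = simplest 1/32
BRRRRRR: Left { 0 }, Right { 1/32,1/16,1/8,1/4,1/2,1 } = simplest 1/64
BRRRRRRR: Left { 0 }, Right { 1/64,1/32,1/16,1/8,1/4,1/2,1 } = simplest 1/128
BRRRRRRRB: Left { 0,1/128 }, Right { 1/64,1/32,1/16,1/8,1/4,1/2,1 } = simplest 3/256
BRRRRRRRBR: Left { 0,1/128 }, Right { 3/256,1/64,1/32,1/16,1/8,1/4,1/2,1 } = simplest 5/512
BRRRRRRRBRB: Left { 0,1/128,5/512 }, Right { 3/256,1/64,1/32,1/16,1/8,1/4,1/2,1 } = simplest 11/1024
BRRRRRRRBRBB: Left { 0,1/128,5/512,11/1024 }, Right { 3/256,1/64,1/32,1/16,1/8,1/4,1/2,1 } = simplest 23/2048
BRRRRRRRBRBBB: Left { 0,1/128,5/512,11/1024,23/2048 }, Right { 3/256,1/64,1/32,1/16,1/8,1/4,1/2,1 } = simplest 47/4096
BRRRRRRRBRBBBB: Left { 0,1/128,5/512,11/1024,23/2048,47/4096 }, Right { 3/256,1/64,1/32,1/16,1/8,1/4,1/2,1 } = simplest 95/8192

95/8192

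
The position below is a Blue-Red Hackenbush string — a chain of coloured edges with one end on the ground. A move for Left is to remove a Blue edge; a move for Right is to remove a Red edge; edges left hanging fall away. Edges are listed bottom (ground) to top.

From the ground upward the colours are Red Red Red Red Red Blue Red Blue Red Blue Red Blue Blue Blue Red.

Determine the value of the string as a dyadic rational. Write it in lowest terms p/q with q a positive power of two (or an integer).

Prefix values for Red Red Red Red Red Blue Red Blue Red Blue Red Blue Blue Blue Red via {L|R} + simplicity:
edge 1 of 15 (Red): { · | 0 } => -1
edge 2 of 15 (Red): { · | -1,0 } => -2
edge 3 of 15 (Red): { · | -2,-1,0 } => -3
edge 4 of 15 (Red): { · | -3,-2,-1,0 } => -4
edge 5 of 15 (Red): { · | -4,-3,-2,-1,0 } => -5
edge 6 of 15 (Blue): { -5 | -4,-3,-2,-1,0 } => -9/2
edge 7 of 15 (Red): { -5 | -9/2,-4,-3,-2,-1,0 } => -19/4
edge 8 of 15 (Blue): { -5,-19/4 | -9/2,-4,-3,-2,-1,0 } => -37/8
edge 9 of 15 (Red): { -5,-19/4 | -37/8,-9/2,-4,-3,-2,-1,0 } => -75/16
edge 10 of 15 (Blue): { -5,-19/4,-75/16 | -37/8,-9/2,-4,-3,-2,-1,0 } => -149/32
edge 11 of 15 (Red): { -5,-19/4,-75/16 | -149/32,-37/8,-9/2,-4,-3,-2,-1,0 } => -299/64
edge 12 of 15 (Blue): { -5,-19/4,-75/16,-299/64 | -149/32,-37/8,-9/2,-4,-3,-2,-1,0 } => -597/128
edge 13 of 15 (Blue): { -5,-19/4,-75/16,-299/64,-597/128 | -149/32,-37/8,-9/2,-4,-3,-2,-1,0 } => -1193/256
edge 14 of 15 (Blue): { -5,-19/4,-75/16,-299/64,-597/128,-1193/256 | -149/32,-37/8,-9/2,-4,-3,-2,-1,0 } => -2385/512
edge 15 of 15 (Red): { -5,-19/4,-75/16,-299/64,-597/128,-1193/256 | -2385/512,-149/32,-37/8,-9/2,-4,-3,-2,-1,0 } => -4771/1024

-4771/1024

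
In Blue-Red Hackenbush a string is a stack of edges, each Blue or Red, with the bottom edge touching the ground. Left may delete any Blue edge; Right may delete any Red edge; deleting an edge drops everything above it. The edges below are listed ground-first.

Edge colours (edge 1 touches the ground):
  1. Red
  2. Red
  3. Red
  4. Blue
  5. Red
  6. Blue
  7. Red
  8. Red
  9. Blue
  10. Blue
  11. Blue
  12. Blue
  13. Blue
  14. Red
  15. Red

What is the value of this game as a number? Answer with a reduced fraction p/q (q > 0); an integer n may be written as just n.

-11015/4096

Prefix values for Red Red Red Blue Red Blue Red Red Blue Blue Blue Blue Blue Red Red via {L|R} + simplicity:
1 of 15 · R · max L −∞ · min R 0 → -1
2 of 15 · RR · max L −∞ · min R -1 → -2
3 of 15 · RRR · max L −∞ · min R -2 → -3
4 of 15 · RRRB · max L -3 · min R -2 → -5/2
5 of 15 · RRRBR · max L -3 · min R -5/2 → -11/4
6 of 15 · RRRBRB · max L -11/4 · min R -5/2 → -21/8
7 of 15 · RRRBRBR · max L -11/4 · min R -21/8 → -43/16
8 of 15 · RRRBRBRR · max L -11/4 · min R -43/16 → -87/32
9 of 15 · RRRBRBRRB · max L -87/32 · min R -43/16 → -173/64
10 of 15 · RRRBRBRRBB · max L -173/64 · min R -43/16 → -345/128
11 of 15 · RRRBRBRRBBB · max L -345/128 · min R -43/16 → -689/256
12 of 15 · RRRBRBRRBBBB · max L -689/256 · min R -43/16 → -1377/512
13 of 15 · RRRBRBRRBBBBB · max L -1377/512 · min R -43/16 → -2753/1024
14 of 15 · RRRBRBRRBBBBBR · max L -1377/512 · min R -2753/1024 → -5507/2048
15 of 15 · RRRBRBRRBBBBBRR · max L -1377/512 · min R -5507/2048 → -11015/4096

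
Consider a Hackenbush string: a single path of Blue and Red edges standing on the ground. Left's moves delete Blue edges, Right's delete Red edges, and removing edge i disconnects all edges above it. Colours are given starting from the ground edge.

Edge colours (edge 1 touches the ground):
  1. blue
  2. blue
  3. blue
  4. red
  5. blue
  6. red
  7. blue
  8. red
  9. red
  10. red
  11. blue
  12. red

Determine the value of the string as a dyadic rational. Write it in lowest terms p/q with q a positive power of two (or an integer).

edge 1 of 12 (blue): { 0 | none } -> 1
edge 2 of 12 (blue): { 0; 1 | none } -> 2
edge 3 of 12 (blue): { 0; 1; 2 | none } -> 3
edge 4 of 12 (red): { 0; 1; 2 | 3 } -> 5/2
edge 5 of 12 (blue): { 0; 1; 2; 5/2 | 3 } -> 11/4
edge 6 of 12 (red): { 0; 1; 2; 5/2 | 11/4; 3 } -> 21/8
edge 7 of 12 (blue): { 0; 1; 2; 5/2; 21/8 | 11/4; 3 } -> 43/16
edge 8 of 12 (red): { 0; 1; 2; 5/2; 21/8 | 43/16; 11/4; 3 } -> 85/32
edge 9 of 12 (red): { 0; 1; 2; 5/2; 21/8 | 85/32; 43/16; 11/4; 3 } -> 169/64
edge 10 of 12 (red): { 0; 1; 2; 5/2; 21/8 | 169/64; 85/32; 43/16; 11/4; 3 } -> 337/128
edge 11 of 12 (blue): { 0; 1; 2; 5/2; 21/8; 337/128 | 169/64; 85/32; 43/16; 11/4; 3 } -> 675/256
edge 12 of 12 (red): { 0; 1; 2; 5/2; 21/8; 337/128 | 675/256; 169/64; 85/32; 43/16; 11/4; 3 } -> 1349/512

1349/512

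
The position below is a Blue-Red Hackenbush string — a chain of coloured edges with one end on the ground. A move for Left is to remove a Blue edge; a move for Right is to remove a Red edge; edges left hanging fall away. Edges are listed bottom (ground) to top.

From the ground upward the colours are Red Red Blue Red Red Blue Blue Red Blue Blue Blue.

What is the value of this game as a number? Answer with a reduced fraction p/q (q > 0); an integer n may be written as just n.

-913/512

Prefix values for Red Red Blue Red Red Blue Blue Red Blue Blue Blue via {L|R} + simplicity:
1 of 11 · R · max L −∞ · min R 0 -> -1
2 of 11 · RR · max L −∞ · min R -1 -> -2
3 of 11 · RRB · max L -2 · min R -1 -> -3/2
4 of 11 · RRBR · max L -2 · min R -3/2 -> -7/4
5 of 11 · RRBRR · max L -2 · min R -7/4 -> -15/8
6 of 11 · RRBRRB · max L -15/8 · min R -7/4 -> -29/16
7 of 11 · RRBRRBB · max L -29/16 · min R -7/4 -> -57/32
8 of 11 · RRBRRBBR · max L -29/16 · min R -57/32 -> -115/64
9 of 11 · RRBRRBBRB · max L -115/64 · min R -57/32 -> -229/128
10 of 11 · RRBRRBBRBB · max L -229/128 · min R -57/32 -> -457/256
11 of 11 · RRBRRBBRBBB · max L -457/256 · min R -57/32 -> -913/512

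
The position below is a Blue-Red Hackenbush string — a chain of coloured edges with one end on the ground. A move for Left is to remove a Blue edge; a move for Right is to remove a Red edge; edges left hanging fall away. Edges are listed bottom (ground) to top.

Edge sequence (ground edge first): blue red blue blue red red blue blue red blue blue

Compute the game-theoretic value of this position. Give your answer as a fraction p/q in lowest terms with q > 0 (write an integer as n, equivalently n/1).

step 1: add blue to get b; options L={ 0 } R={  } gives 1
step 2: add red to get br; options L={ 0 } R={ 1 } gives 1/2
step 3: add blue to get brb; options L={ 0; 1/2 } R={ 1 } gives 3/4
step 4: add blue to get brbb; options L={ 0; 1/2; 3/4 } R={ 1 } gives 7/8
step 5: add red to get brbbr; options L={ 0; 1/2; 3/4 } R={ 7/8; 1 } gives 13/16
step 6: add red to get brbbrr; options L={ 0; 1/2; 3/4 } R={ 13/16; 7/8; 1 } gives 25/32
step 7: add blue to get brbbrrb; options L={ 0; 1/2; 3/4; 25/32 } R={ 13/16; 7/8; 1 } gives 51/64
step 8: add blue to get brbbrrbb; options L={ 0; 1/2; 3/4; 25/32; 51/64 } R={ 13/16; 7/8; 1 } gives 103/128
step 9: add red to get brbbrrbbr; options L={ 0; 1/2; 3/4; 25/32; 51/64 } R={ 103/128; 13/16; 7/8; 1 } gives 205/256
step 10: add blue to get brbbrrbbrb; options L={ 0; 1/2; 3/4; 25/32; 51/64; 205/256 } R={ 103/128; 13/16; 7/8; 1 } gives 411/512
step 11: add blue to get brbbrrbbrbb; options L={ 0; 1/2; 3/4; 25/32; 51/64; 205/256; 411/512 } R={ 103/128; 13/16; 7/8; 1 } gives 823/1024

823/1024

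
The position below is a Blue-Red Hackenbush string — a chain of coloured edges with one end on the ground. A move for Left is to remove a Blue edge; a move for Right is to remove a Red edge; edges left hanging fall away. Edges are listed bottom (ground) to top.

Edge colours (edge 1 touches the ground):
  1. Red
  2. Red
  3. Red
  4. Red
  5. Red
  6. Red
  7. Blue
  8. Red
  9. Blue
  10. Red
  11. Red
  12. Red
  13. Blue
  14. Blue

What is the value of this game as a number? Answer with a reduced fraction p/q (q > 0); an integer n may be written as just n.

-1465/256

R: Left { (no moves) }, Right { 0 } -> simplest -1
RR: Left { (no moves) }, Right { -1 0 } -> simplest -2
RRR: Left { (no moves) }, Right { -2 -1 0 } -> simplest -3
RRRR: Left { (no moves) }, Right { -3 -2 -1 0 } -> simplest -4
RRRRR: Left { (no moves) }, Right { -4 -3 -2 -1 0 } -> simplest -5
RRRRRR: Left { (no moves) }, Right { -5 -4 -3 -2 -1 0 } -> simplest -6
RRRRRRB: Left { -6 }, Right { -5 -4 -3 -2 -1 0 } -> simplest -11/2
RRRRRRBR: Left { -6 }, Right { -11/2 -5 -4 -3 -2 -1 0 } -> simplest -23/4
RRRRRRBRB: Left { -6 -23/4 }, Right { -11/2 -5 -4 -3 -2 -1 0 } -> simplest -45/8
RRRRRRBRBR: Left { -6 -23/4 }, Right { -45/8 -11/2 -5 -4 -3 -2 -1 0 } -> simplest -91/16
RRRRRRBRBRR: Left { -6 -23/4 }, Right { -91/16 -45/8 -11/2 -5 -4 -3 -2 -1 0 } -> simplest -183/32
RRRRRRBRBRRR: Left { -6 -23/4 }, Right { -183/32 -91/16 -45/8 -11/2 -5 -4 -3 -2 -1 0 } -> simplest -367/64
RRRRRRBRBRRRB: Left { -6 -23/4 -367/64 }, Right { -183/32 -91/16 -45/8 -11/2 -5 -4 -3 -2 -1 0 } -> simplest -733/128
RRRRRRBRBRRRBB: Left { -6 -23/4 -367/64 -733/128 }, Right { -183/32 -91/16 -45/8 -11/2 -5 -4 -3 -2 -1 0 } -> simplest -1465/256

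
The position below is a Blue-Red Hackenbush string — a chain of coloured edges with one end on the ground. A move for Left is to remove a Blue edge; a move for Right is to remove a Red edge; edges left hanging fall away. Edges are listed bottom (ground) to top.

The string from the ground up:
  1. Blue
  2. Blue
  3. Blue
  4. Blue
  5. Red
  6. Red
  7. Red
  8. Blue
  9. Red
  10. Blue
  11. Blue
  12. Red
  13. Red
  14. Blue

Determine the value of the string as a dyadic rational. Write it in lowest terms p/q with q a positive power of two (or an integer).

3251/1024

val_1 [B]  L=[0]  R=[]  gives 1
val_2 [BB]  L=[0 1]  R=[]  gives 2
val_3 [BBB]  L=[0 1 2]  R=[]  gives 3
val_4 [BBBB]  L=[0 1 2 3]  R=[]  gives 4
val_5 [BBBBR]  L=[0 1 2 3]  R=[4]  gives 7/2
val_6 [BBBBRR]  L=[0 1 2 3]  R=[7/2 4]  gives 13/4
val_7 [BBBBRRR]  L=[0 1 2 3]  R=[13/4 7/2 4]  gives 25/8
val_8 [BBBBRRRB]  L=[0 1 2 3 25/8]  R=[13/4 7/2 4]  gives 51/16
val_9 [BBBBRRRBR]  L=[0 1 2 3 25/8]  R=[51/16 13/4 7/2 4]  gives 101/32
val_10 [BBBBRRRBRB]  L=[0 1 2 3 25/8 101/32]  R=[51/16 13/4 7/2 4]  gives 203/64
val_11 [BBBBRRRBRBB]  L=[0 1 2 3 25/8 101/32 203/64]  R=[51/16 13/4 7/2 4]  gives 407/128
val_12 [BBBBRRRBRBBR]  L=[0 1 2 3 25/8 101/32 203/64]  R=[407/128 51/16 13/4 7/2 4]  gives 813/256
val_13 [BBBBRRRBRBBRR]  L=[0 1 2 3 25/8 101/32 203/64]  R=[813/256 407/128 51/16 13/4 7/2 4]  gives 1625/512
val_14 [BBBBRRRBRBBRRB]  L=[0 1 2 3 25/8 101/32 203/64 1625/512]  R=[813/256 407/128 51/16 13/4 7/2 4]  gives 3251/1024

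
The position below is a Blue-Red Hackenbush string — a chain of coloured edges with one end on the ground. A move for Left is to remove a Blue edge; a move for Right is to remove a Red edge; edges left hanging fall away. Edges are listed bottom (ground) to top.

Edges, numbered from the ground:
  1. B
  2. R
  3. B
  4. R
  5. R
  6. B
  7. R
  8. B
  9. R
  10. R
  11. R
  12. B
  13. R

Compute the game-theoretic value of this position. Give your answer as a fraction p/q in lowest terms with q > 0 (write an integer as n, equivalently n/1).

step 1: add B to get B; options L={ 0 } R={ ∅ } → 1
step 2: add R to get BR; options L={ 0 } R={ 1 } → 1/2
step 3: add B to get BRB; options L={ 0; 1/2 } R={ 1 } → 3/4
step 4: add R to get BRBR; options L={ 0; 1/2 } R={ 3/4; 1 } → 5/8
step 5: add R to get BRBRR; options L={ 0; 1/2 } R={ 5/8; 3/4; 1 } → 9/16
step 6: add B to get BRBRRB; options L={ 0; 1/2; 9/16 } R={ 5/8; 3/4; 1 } → 19/32
step 7: add R to get BRBRRBR; options L={ 0; 1/2; 9/16 } R={ 19/32; 5/8; 3/4; 1 } → 37/64
step 8: add B to get BRBRRBRB; options L={ 0; 1/2; 9/16; 37/64 } R={ 19/32; 5/8; 3/4; 1 } → 75/128
step 9: add R to get BRBRRBRBR; options L={ 0; 1/2; 9/16; 37/64 } R={ 75/128; 19/32; 5/8; 3/4; 1 } → 149/256
step 10: add R to get BRBRRBRBRR; options L={ 0; 1/2; 9/16; 37/64 } R={ 149/256; 75/128; 19/32; 5/8; 3/4; 1 } → 297/512
step 11: add R to get BRBRRBRBRRR; options L={ 0; 1/2; 9/16; 37/64 } R={ 297/512; 149/256; 75/128; 19/32; 5/8; 3/4; 1 } → 593/1024
step 12: add B to get BRBRRBRBRRRB; options L={ 0; 1/2; 9/16; 37/64; 593/1024 } R={ 297/512; 149/256; 75/128; 19/32; 5/8; 3/4; 1 } → 1187/2048
step 13: add R to get BRBRRBRBRRRBR; options L={ 0; 1/2; 9/16; 37/64; 593/1024 } R={ 1187/2048; 297/512; 149/256; 75/128; 19/32; 5/8; 3/4; 1 } → 2373/4096

2373/4096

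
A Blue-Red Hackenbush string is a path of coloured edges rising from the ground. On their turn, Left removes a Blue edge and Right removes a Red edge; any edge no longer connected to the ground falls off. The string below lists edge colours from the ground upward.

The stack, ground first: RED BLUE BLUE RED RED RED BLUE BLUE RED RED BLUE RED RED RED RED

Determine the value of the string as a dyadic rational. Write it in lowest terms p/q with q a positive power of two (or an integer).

Build val(s[:k]) for k = 1..15, string s = RED BLUE BLUE RED RED RED BLUE BLUE RED RED BLUE RED RED RED RED.
edge 1 of 15 (RED): { (no moves) | 0 } → -1
edge 2 of 15 (BLUE): { -1 | 0 } → -1/2
edge 3 of 15 (BLUE): { -1; -1/2 | 0 } → -1/4
edge 4 of 15 (RED): { -1; -1/2 | -1/4; 0 } → -3/8
edge 5 of 15 (RED): { -1; -1/2 | -3/8; -1/4; 0 } → -7/16
edge 6 of 15 (RED): { -1; -1/2 | -7/16; -3/8; -1/4; 0 } → -15/32
edge 7 of 15 (BLUE): { -1; -1/2; -15/32 | -7/16; -3/8; -1/4; 0 } → -29/64
edge 8 of 15 (BLUE): { -1; -1/2; -15/32; -29/64 | -7/16; -3/8; -1/4; 0 } → -57/128
edge 9 of 15 (RED): { -1; -1/2; -15/32; -29/64 | -57/128; -7/16; -3/8; -1/4; 0 } → -115/256
edge 10 of 15 (RED): { -1; -1/2; -15/32; -29/64 | -115/256; -57/128; -7/16; -3/8; -1/4; 0 } → -231/512
edge 11 of 15 (BLUE): { -1; -1/2; -15/32; -29/64; -231/512 | -115/256; -57/128; -7/16; -3/8; -1/4; 0 } → -461/1024
edge 12 of 15 (RED): { -1; -1/2; -15/32; -29/64; -231/512 | -461/1024; -115/256; -57/128; -7/16; -3/8; -1/4; 0 } → -923/2048
edge 13 of 15 (RED): { -1; -1/2; -15/32; -29/64; -231/512 | -923/2048; -461/1024; -115/256; -57/128; -7/16; -3/8; -1/4; 0 } → -1847/4096
edge 14 of 15 (RED): { -1; -1/2; -15/32; -29/64; -231/512 | -1847/4096; -923/2048; -461/1024; -115/256; -57/128; -7/16; -3/8; -1/4; 0 } → -3695/8192
edge 15 of 15 (RED): { -1; -1/2; -15/32; -29/64; -231/512 | -3695/8192; -1847/4096; -923/2048; -461/1024; -115/256; -57/128; -7/16; -3/8; -1/4; 0 } → -7391/16384

-7391/16384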